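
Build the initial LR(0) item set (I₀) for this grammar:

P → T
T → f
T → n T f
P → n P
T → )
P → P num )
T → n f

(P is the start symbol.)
First, augment the grammar with P' → P
I₀ = CLOSURE({ [P' → . P] }):
  [P' → . P] has the dot before P: add [P → . T], [P → . n P], [P → . P num )]
  [P → . T] has the dot before T: add [T → . f], [T → . n T f], [T → . )], [T → . n f]
No further items can be added.

I₀ = { [P → . P num )], [P → . T], [P → . n P], [P' → . P], [T → . )], [T → . f], [T → . n T f], [T → . n f] }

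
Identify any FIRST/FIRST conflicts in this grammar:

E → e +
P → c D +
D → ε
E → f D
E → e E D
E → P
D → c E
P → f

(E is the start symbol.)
Yes. E → e '+' / E → e E D on { 'e' }; E → f D / E → P on { 'f' }

FIRST sets of the non-terminals at (or reachable through a nullable prefix from) the front of some alternative:
  FIRST(P) = { 'c', 'f' }

Productions for E:
  E → e +: FIRST = { 'e' }
  E → f D: FIRST = { 'f' }
  E → e E D: FIRST = { 'e' }
  E → P: FIRST = { 'c', 'f' }
Productions for P:
  P → c D +: FIRST = { 'c' }
  P → f: FIRST = { 'f' }
Productions for D:
  D → ε: FIRST = { ε }
  D → c E: FIRST = { 'c' }

Conflict for E: E → e + and E → e E D
  Overlap: { 'e' }
Conflict for E: E → f D and E → P
  Overlap: { 'f' }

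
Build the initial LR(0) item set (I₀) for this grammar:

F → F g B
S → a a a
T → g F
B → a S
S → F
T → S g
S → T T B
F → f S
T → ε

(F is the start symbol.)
{ [F → . F g B], [F → . f S], [F' → . F] }

First, augment the grammar with F' → F
I₀ = CLOSURE({ [F' → . F] }):
  [F' → . F] has the dot before F: add [F → . F g B], [F → . f S]
No further items can be added.

I₀ = { [F → . F g B], [F → . f S], [F' → . F] }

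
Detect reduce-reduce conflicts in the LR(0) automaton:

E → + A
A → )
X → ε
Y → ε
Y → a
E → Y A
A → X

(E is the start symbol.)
A reduce-reduce conflict occurs when an LR(0) state has two complete items [A → α .] and [B → β .] — both call for a reduction, and with no lookahead the parser cannot choose between them.

Augment with E' → E and build the canonical LR(0) collection (I0 = CLOSURE({[E' → . E]}), then GOTO on every symbol after a dot until no new states appear). It has 9 states:
  I0: { [E → . + A], [E → . Y A], [E' → . E], [Y → . a], [Y → .] }  — shift, reduce
  I1: { [A → . )], [A → . X], [E → + . A], [X → .] }  — shift, reduce
  I2: { [E' → E .] }  — accept
  I3: { [A → . )], [A → . X], [E → Y . A], [X → .] }  — shift, reduce
  I4: { [Y → a .] }  — reduce
  I5: { [A → ) .] }  — reduce
  I6: { [E → Y A .] }  — reduce
  I7: { [A → X .] }  — reduce
  I8: { [E → + A .] }  — reduce

No state contains more than one complete item.

Answer: No reduce-reduce conflicts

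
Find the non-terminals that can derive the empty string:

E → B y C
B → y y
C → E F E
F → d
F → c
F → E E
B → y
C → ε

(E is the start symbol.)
A non-terminal is nullable if it can derive ε (the empty string): either it has an ε-production, or it has a production whose right-hand side consists entirely of nullable non-terminals.

ε-productions: C → ε
So C is immediately nullable.
No further non-terminal can be added: every production for the remaining non-terminals contains a terminal or a non-nullable non-terminal.
Nullable = { 'C' }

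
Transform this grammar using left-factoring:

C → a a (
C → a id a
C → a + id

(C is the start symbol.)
Left-factoring transforms A → αβ₁ | αβ₂ into A → αA' and A' → β₁ | β₂
(α is the longest common prefix among the alternatives). Repeat until
no nonterminal has two alternatives with a common prefix.

Round 1: C has alternatives sharing prefix 'a'. Introduce C': C → a C'
  Add: C' → a (
  Add: C' → id a
  Add: C' → + id

No remaining common prefixes — done.

Resulting grammar:
C → a C'
C' → a (
C' → id a
C' → + id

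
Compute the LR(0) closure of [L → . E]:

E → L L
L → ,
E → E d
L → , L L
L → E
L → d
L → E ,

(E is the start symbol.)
Start with: [L → . E]
  [L → . E] has the dot before E: add [E → . L L], [E → . E d]
  [E → . L L] has the dot before L: add [L → . ,], [L → . , L L], [L → . d], [L → . E ,]
No further items can be added.

CLOSURE = { [E → . E d], [E → . L L], [L → . , L L], [L → . ,], [L → . E ,], [L → . E], [L → . d] }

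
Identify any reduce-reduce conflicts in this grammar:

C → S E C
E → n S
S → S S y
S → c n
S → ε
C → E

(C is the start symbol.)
Yes — I6: [E → n S .] vs [S → .]

Augment with C' → C and build the canonical LR(0) collection (I0 = CLOSURE({[C' → . C]}), then GOTO on every symbol after a dot until no new states appear). It has 12 states:
  I0: { [C → . E], [C → . S E C], [C' → . C], [E → . n S], [S → . S S y], [S → . c n], [S → .] }  — shift, reduce
  I1: { [C' → C .] }  — accept
  I2: { [C → E .] }  — reduce
  I3: { [C → S . E C], [E → . n S], [S → . S S y], [S → . c n], [S → .], [S → S . S y] }  — shift, reduce
  I4: { [S → c . n] }  — shift
  I5: { [E → n . S], [S → . S S y], [S → . c n], [S → .] }  — shift, reduce
  I6: { [E → n S .], [S → . S S y], [S → . c n], [S → .], [S → S . S y] }  — shift, 2 reduces
  I7: { [S → . S S y], [S → . c n], [S → .], [S → S . S y], [S → S S . y] }  — shift, reduce
  I8: { [S → S S y .] }  — reduce
  I9: { [S → c n .] }  — reduce
  I10: { [C → . E], [C → . S E C], [C → S E . C], [E → . n S], [S → . S S y], [S → . c n], [S → .] }  — shift, reduce
  I11: { [C → S E C .] }  — reduce

I6 contains complete items [E → n S .], [S → .] — reduce-reduce conflict.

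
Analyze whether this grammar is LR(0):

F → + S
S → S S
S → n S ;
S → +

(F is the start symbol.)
A grammar is LR(0) if no state in the canonical LR(0) collection has:
  - both a shift item (dot before a terminal) and a complete item (shift-reduce conflict), or
  - two or more complete items (reduce-reduce conflict; the accept item [F' → F .] counts as a complete item here).

Augment with F' → F and build the canonical LR(0) collection (I0 = CLOSURE({[F' → . F]}), then GOTO on every symbol after a dot until no new states appear). It has 9 states:
  I0: { [F → . + S], [F' → . F] }  — shift
  I1: { [F → + . S], [S → . +], [S → . S S], [S → . n S ;] }  — shift
  I2: { [F' → F .] }  — accept
  I3: { [S → + .] }  — reduce
  I4: { [F → + S .], [S → . +], [S → . S S], [S → . n S ;], [S → S . S] }  — shift, reduce
  I5: { [S → . +], [S → . S S], [S → . n S ;], [S → n . S ;] }  — shift
  I6: { [S → . +], [S → . S S], [S → . n S ;], [S → S . S], [S → n S . ;] }  — shift
  I7: { [S → n S ; .] }  — reduce
  I8: { [S → . +], [S → . S S], [S → . n S ;], [S → S . S], [S → S S .] }  — shift, reduce

Conflict in state I4:
  Shift-reduce conflict between [F → + S .] and [S → . +]
So the grammar is NOT LR(0).

Answer: No. Shift-reduce conflict between [F → + S .] and [S → . +]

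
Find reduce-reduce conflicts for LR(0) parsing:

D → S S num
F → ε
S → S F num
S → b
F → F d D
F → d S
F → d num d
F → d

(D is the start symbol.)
A reduce-reduce conflict occurs when an LR(0) state has two complete items [A → α .] and [B → β .] — both call for a reduction, and with no lookahead the parser cannot choose between them.

Augment with D' → D and build the canonical LR(0) collection (I0 = CLOSURE({[D' → . D]}), then GOTO on every symbol after a dot until no new states appear). It has 14 states:
  I0: { [D → . S S num], [D' → . D], [S → . S F num], [S → . b] }  — shift
  I1: { [D' → D .] }  — accept
  I2: { [D → S . S num], [F → . F d D], [F → . d S], [F → . d num d], [F → . d], [F → .], [S → . S F num], [S → . b], [S → S . F num] }  — shift, reduce
  I3: { [S → b .] }  — reduce
  I4: { [F → F . d D], [S → S F . num] }  — shift
  I5: { [D → S S . num], [F → . F d D], [F → . d S], [F → . d num d], [F → . d], [F → .], [S → S . F num] }  — shift, reduce
  I6: { [F → d . S], [F → d . num d], [F → d .], [S → . S F num], [S → . b] }  — shift, reduce
  I7: { [F → . F d D], [F → . d S], [F → . d num d], [F → . d], [F → .], [F → d S .], [S → S . F num] }  — shift, 2 reduces
  I8: { [F → d num . d] }  — shift
  I9: { [F → d num d .] }  — reduce
  I10: { [D → S S num .] }  — reduce
  I11: { [D → . S S num], [F → F d . D], [S → . S F num], [S → . b] }  — shift
  I12: { [S → S F num .] }  — reduce
  I13: { [F → F d D .] }  — reduce

I7 contains complete items [F → .], [F → d S .] — reduce-reduce conflict.

Answer: Yes — I7: [F → .] vs [F → d S .]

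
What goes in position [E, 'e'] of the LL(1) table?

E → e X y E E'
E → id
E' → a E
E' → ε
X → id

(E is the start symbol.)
E → e X y E E'

To find M[E, 'e'], we find productions for E where 'e' is in the predict set (PREDICT(N → α) = (FIRST(α) \ {ε}) ∪ (FOLLOW(N) if α ⇒* ε)).

E → e X y E E': PREDICT = { 'e' }
  'e' is in predict set, so this production goes in M[E, 'e']
E → id: PREDICT = { 'id' }

M[E, 'e'] = E → e X y E E'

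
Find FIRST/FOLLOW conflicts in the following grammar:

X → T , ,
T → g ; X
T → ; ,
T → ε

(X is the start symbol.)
A FIRST/FOLLOW conflict occurs when a non-terminal N has a nullable alternative N → β (β ⇒* ε) and another alternative N → α with FIRST(α) ∩ FOLLOW(N) ≠ ∅: on such a lookahead the parser cannot decide between expanding α and letting N vanish via β.

Nullable non-terminals: T.

T: nullable alternative(s) T → ε; FOLLOW(T) = { ',' }
  T → g ; X: FIRST \ {ε} = { 'g' } — disjoint from FOLLOW(T)
  T → ; ,: FIRST \ {ε} = { ';' } — disjoint from FOLLOW(T)
  T → ε: FIRST \ {ε} = { } — this is the only nullable alternative, skip

X has no nullable alternative, so no FIRST/FOLLOW check is needed there.

No FIRST/FOLLOW conflicts found.

Answer: No FIRST/FOLLOW conflicts.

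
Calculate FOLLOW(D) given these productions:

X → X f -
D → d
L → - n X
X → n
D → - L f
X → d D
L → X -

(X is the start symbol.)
{ $, '-', 'f' }

In X → d D: D is at the end, add FOLLOW(X)

The FOLLOW sets referred to above (computed the same way, to a fixed point):
  FOLLOW(X) = { $, '-', 'f' }

Taking the union: FOLLOW(D) = { $, '-', 'f' }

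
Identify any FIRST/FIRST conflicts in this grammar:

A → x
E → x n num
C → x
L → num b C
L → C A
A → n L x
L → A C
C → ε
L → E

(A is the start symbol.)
Yes. L → C A / L → A C on { 'n', 'x' }; L → C A / L → E on { 'x' }; L → A C / L → E on { 'x' }

FIRST sets of the non-terminals at (or reachable through a nullable prefix from) the front of some alternative:
  FIRST(C) = { 'x', ε }
  FIRST(A) = { 'n', 'x' }
  FIRST(E) = { 'x' }

Productions for A:
  A → x: FIRST = { 'x' }
  A → n L x: FIRST = { 'n' }
Productions for C:
  C → x: FIRST = { 'x' }
  C → ε: FIRST = { ε }
Productions for L:
  L → num b C: FIRST = { 'num' }
  L → C A: FIRST = { 'n', 'x' }
  L → A C: FIRST = { 'n', 'x' }
  L → E: FIRST = { 'x' }
E has only one production, so no FIRST/FIRST conflict is possible there.

Conflict for L: L → C A and L → A C
  Overlap: { 'n', 'x' }
Conflict for L: L → C A and L → E
  Overlap: { 'x' }
Conflict for L: L → A C and L → E
  Overlap: { 'x' }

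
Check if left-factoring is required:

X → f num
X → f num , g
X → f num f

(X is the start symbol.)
Left-factoring is needed when two productions for the same non-terminal
share a common prefix on the right-hand side.

Productions for X:
  X → f num
  X → f num , g
  X → f num f

Found common prefix 'f num' in productions for X

Answer: Yes, X has productions with common prefix 'f num'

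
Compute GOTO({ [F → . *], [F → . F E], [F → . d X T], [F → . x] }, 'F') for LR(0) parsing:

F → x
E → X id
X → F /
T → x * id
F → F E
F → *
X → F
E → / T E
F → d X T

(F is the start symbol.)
GOTO(I, 'F') = CLOSURE({ [A → αX.β] : [A → α.Xβ] ∈ I, X = 'F' })

Items with dot before 'F', with the dot advanced:
  [F → . F E] → [F → F . E]
Closure of the advanced items:
  [F → F . E] has the dot before E: add [E → . X id], [E → . / T E]
  [E → . X id] has the dot before X: add [X → . F /], [X → . F]
  [X → . F /] has the dot before F: add [F → . x], [F → . F E], [F → . *], [F → . d X T]

GOTO = { [E → . / T E], [E → . X id], [F → . *], [F → . F E], [F → . d X T], [F → . x], [F → F . E], [X → . F /], [X → . F] }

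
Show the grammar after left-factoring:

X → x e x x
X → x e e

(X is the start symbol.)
X → x e X'
X' → x x
X' → e

Left-factoring transforms A → αβ₁ | αβ₂ into A → αA' and A' → β₁ | β₂
(α is the longest common prefix among the alternatives). Repeat until
no nonterminal has two alternatives with a common prefix.

Round 1: X has alternatives sharing prefix 'x e'. Introduce X': X → x e X'
  Add: X' → x x
  Add: X' → e

No remaining common prefixes — done.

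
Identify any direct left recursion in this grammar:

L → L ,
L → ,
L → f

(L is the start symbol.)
Yes, L is left-recursive

L → L ,: LEFT RECURSIVE (starts with L)
L → ,: starts with ','
L → f: starts with f

The grammar has direct left recursion on: L.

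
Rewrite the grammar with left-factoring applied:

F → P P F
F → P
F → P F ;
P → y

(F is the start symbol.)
F → P F'
F' → P F
F' → ε
F' → F ;
P → y

Left-factoring transforms A → αβ₁ | αβ₂ into A → αA' and A' → β₁ | β₂
(α is the longest common prefix among the alternatives). Repeat until
no nonterminal has two alternatives with a common prefix.

Round 1: F has alternatives sharing prefix 'P'. Introduce F': F → P F'
  Add: F' → P F
  Add: F' → ε
  Add: F' → F ;

No remaining common prefixes — done.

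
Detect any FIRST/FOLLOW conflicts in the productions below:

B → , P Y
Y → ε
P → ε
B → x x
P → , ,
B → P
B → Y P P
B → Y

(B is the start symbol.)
Yes. P → ',' ',' with FOLLOW(P) on { ',' }

A FIRST/FOLLOW conflict occurs when a non-terminal N has a nullable alternative N → β (β ⇒* ε) and another alternative N → α with FIRST(α) ∩ FOLLOW(N) ≠ ∅: on such a lookahead the parser cannot decide between expanding α and letting N vanish via β.

Nullable non-terminals: B, P, Y.
FIRST sets used below: FIRST(P) = { ',', ε }, FIRST(Y) = { ε }

B: nullable alternative(s) B → P, B → Y P P, B → Y; FOLLOW(B) = { $ }
  B → , P Y: FIRST \ {ε} = { ',' } — disjoint from FOLLOW(B)
  B → x x: FIRST \ {ε} = { 'x' } — disjoint from FOLLOW(B)
  B → P: FIRST \ {ε} = { ',' } — disjoint from FOLLOW(B)
  B → Y P P: FIRST \ {ε} = { ',' } — disjoint from FOLLOW(B)
  B → Y: FIRST \ {ε} = { } — disjoint from FOLLOW(B)

P: nullable alternative(s) P → ε; FOLLOW(P) = { $, ',' }
  P → ε: FIRST \ {ε} = { } — this is the only nullable alternative, skip
  P → , ,: FIRST \ {ε} = { ',' } — overlaps FOLLOW(P) on { ',' }: CONFLICT
Y has a nullable alternative but only one production, so nothing to check.

So the grammar has 1 FIRST/FOLLOW conflict (marked CONFLICT above).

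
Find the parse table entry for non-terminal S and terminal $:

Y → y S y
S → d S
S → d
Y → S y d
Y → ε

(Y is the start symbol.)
To find M[S, $], we find productions for S where $ is in the predict set (PREDICT(N → α) = (FIRST(α) \ {ε}) ∪ (FOLLOW(N) if α ⇒* ε)).

S → d S: PREDICT = { 'd' }
S → d: PREDICT = { 'd' }

M[S, $] is empty (no production applies)

Answer: Empty (error entry)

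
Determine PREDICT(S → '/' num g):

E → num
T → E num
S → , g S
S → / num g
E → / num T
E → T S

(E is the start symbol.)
{ '/' }

PREDICT(S → '/' num g) = (FIRST(RHS) \ {ε}) ∪ (FOLLOW(S) if ε ∈ FIRST(RHS), i.e. RHS ⇒* ε)
FIRST('/' num g) = { '/' }
ε ∉ FIRST('/' num g), so FOLLOW(S) is not added.
PREDICT(S → '/' num g) = { '/' }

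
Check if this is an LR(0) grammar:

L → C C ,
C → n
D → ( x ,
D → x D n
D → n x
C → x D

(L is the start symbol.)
A grammar is LR(0) if no state in the canonical LR(0) collection has:
  - both a shift item (dot before a terminal) and a complete item (shift-reduce conflict), or
  - two or more complete items (reduce-reduce conflict; the accept item [L' → L .] counts as a complete item here).

Augment with L' → L and build the canonical LR(0) collection (I0 = CLOSURE({[L' → . L]}), then GOTO on every symbol after a dot until no new states appear). It has 16 states:
  I0: { [C → . n], [C → . x D], [L → . C C ,], [L' → . L] }  — shift
  I1: { [C → . n], [C → . x D], [L → C . C ,] }  — shift
  I2: { [L' → L .] }  — accept
  I3: { [C → n .] }  — reduce
  I4: { [C → x . D], [D → . ( x ,], [D → . n x], [D → . x D n] }  — shift
  I5: { [D → ( . x ,] }  — shift
  I6: { [C → x D .] }  — reduce
  I7: { [D → n . x] }  — shift
  I8: { [D → . ( x ,], [D → . n x], [D → . x D n], [D → x . D n] }  — shift
  I9: { [D → x D . n] }  — shift
  I10: { [D → x D n .] }  — reduce
  I11: { [D → n x .] }  — reduce
  I12: { [D → ( x . ,] }  — shift
  I13: { [D → ( x , .] }  — reduce
  I14: { [L → C C . ,] }  — shift
  I15: { [L → C C , .] }  — reduce

Every state is either a pure shift/goto state or contains exactly one complete item and nothing to shift — no conflicts. The grammar is LR(0).

Answer: Yes, the grammar is LR(0)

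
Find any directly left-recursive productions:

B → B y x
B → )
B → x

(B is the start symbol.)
B → B y x: LEFT RECURSIVE (starts with B)
B → ): starts with ')'
B → x: starts with x

The grammar has direct left recursion on: B.

Answer: Yes, B is left-recursive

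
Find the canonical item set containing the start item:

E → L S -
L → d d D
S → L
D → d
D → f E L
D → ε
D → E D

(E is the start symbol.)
First, augment the grammar with E' → E
I₀ = CLOSURE({ [E' → . E] }):
  [E' → . E] has the dot before E: add [E → . L S -]
  [E → . L S -] has the dot before L: add [L → . d d D]
No further items can be added.

I₀ = { [E → . L S -], [E' → . E], [L → . d d D] }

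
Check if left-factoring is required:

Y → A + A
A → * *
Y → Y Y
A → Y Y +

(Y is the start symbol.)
Left-factoring is needed when two productions for the same non-terminal
share a common prefix on the right-hand side.

Productions for Y:
  Y → A + A
  Y → Y Y
Productions for A:
  A → * *
  A → Y Y +

No common prefixes found.

Answer: No, left-factoring is not needed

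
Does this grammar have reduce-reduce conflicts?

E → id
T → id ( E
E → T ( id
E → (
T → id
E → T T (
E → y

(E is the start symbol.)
Yes — I4: [E → id .] vs [T → id .]

A reduce-reduce conflict occurs when an LR(0) state has two complete items [A → α .] and [B → β .] — both call for a reduction, and with no lookahead the parser cannot choose between them.

Augment with E' → E and build the canonical LR(0) collection (I0 = CLOSURE({[E' → . E]}), then GOTO on every symbol after a dot until no new states appear). It has 13 states:
  I0: { [E → . (], [E → . T ( id], [E → . T T (], [E → . id], [E → . y], [E' → . E], [T → . id ( E], [T → . id] }  — shift
  I1: { [E → ( .] }  — reduce
  I2: { [E' → E .] }  — accept
  I3: { [E → T . ( id], [E → T . T (], [T → . id ( E], [T → . id] }  — shift
  I4: { [E → id .], [T → id . ( E], [T → id .] }  — shift, 2 reduces
  I5: { [E → y .] }  — reduce
  I6: { [E → . (], [E → . T ( id], [E → . T T (], [E → . id], [E → . y], [T → . id ( E], [T → . id], [T → id ( . E] }  — shift
  I7: { [T → id ( E .] }  — reduce
  I8: { [E → T ( . id] }  — shift
  I9: { [E → T T . (] }  — shift
  I10: { [T → id . ( E], [T → id .] }  — shift, reduce
  I11: { [E → T T ( .] }  — reduce
  I12: { [E → T ( id .] }  — reduce

I4 contains complete items [E → id .], [T → id .] — reduce-reduce conflict.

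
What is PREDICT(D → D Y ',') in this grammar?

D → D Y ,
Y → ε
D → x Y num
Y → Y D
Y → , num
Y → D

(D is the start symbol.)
{ 'x' }

PREDICT(D → D Y ',') = (FIRST(RHS) \ {ε}) ∪ (FOLLOW(D) if ε ∈ FIRST(RHS), i.e. RHS ⇒* ε)
FIRST(D) = { 'x' }
FIRST(D Y ',') = { 'x' }
ε ∉ FIRST(D Y ','), so FOLLOW(D) is not added.
PREDICT(D → D Y ',') = { 'x' }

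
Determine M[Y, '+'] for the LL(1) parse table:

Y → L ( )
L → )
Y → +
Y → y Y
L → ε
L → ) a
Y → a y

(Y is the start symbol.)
Y → +

To find M[Y, '+'], we find productions for Y where '+' is in the predict set (PREDICT(N → α) = (FIRST(α) \ {ε}) ∪ (FOLLOW(N) if α ⇒* ε)).

Relevant sets:
  FIRST(L) = { ')', ε }

Y → L ( ): PREDICT = { '(', ')' }
Y → +: PREDICT = { '+' }
  '+' is in predict set, so this production goes in M[Y, '+']
Y → y Y: PREDICT = { 'y' }
Y → a y: PREDICT = { 'a' }

M[Y, '+'] = Y → +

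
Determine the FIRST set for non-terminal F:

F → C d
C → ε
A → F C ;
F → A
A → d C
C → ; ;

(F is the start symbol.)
{ ';', 'd' }

FIRST sets of the other non-terminals involved (by the same procedure, iterated to a fixed point):
  FIRST(C) = { ';', ε }
  FIRST(A) = { ';', 'd' }

From F → C d:
  - C is a non-terminal: add FIRST(C) \ {ε} = { ';' }
    C is nullable, so continue to the next symbol
  - d is a terminal: add 'd' and stop
From F → A:
  - A is a non-terminal: add FIRST(A) \ {ε} = { ';', 'd' }
    A is not nullable, so stop

Collecting: FIRST(F) = { ';', 'd' }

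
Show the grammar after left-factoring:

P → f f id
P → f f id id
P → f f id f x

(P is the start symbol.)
P → f f id P'
P' → ε
P' → id
P' → f x

Left-factoring transforms A → αβ₁ | αβ₂ into A → αA' and A' → β₁ | β₂
(α is the longest common prefix among the alternatives). Repeat until
no nonterminal has two alternatives with a common prefix.

Round 1: P has alternatives sharing prefix 'f f id'. Introduce P': P → f f id P'
  Add: P' → ε
  Add: P' → id
  Add: P' → f x

No remaining common prefixes — done.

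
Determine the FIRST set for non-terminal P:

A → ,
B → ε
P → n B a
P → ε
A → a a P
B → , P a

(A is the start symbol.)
From P → n B a:
  - n is a terminal: add 'n' and stop
From P → ε:
  - ε-production, so ε ∈ FIRST(P)

Collecting: FIRST(P) = { 'n', ε }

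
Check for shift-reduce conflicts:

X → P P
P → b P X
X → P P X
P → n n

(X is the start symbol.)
Yes — I8: [X → P P .] vs [P → . b P X]

Augment with X' → X and build the canonical LR(0) collection (I0 = CLOSURE({[X' → . X]}), then GOTO on every symbol after a dot until no new states appear). It has 10 states:
  I0: { [P → . b P X], [P → . n n], [X → . P P X], [X → . P P], [X' → . X] }  — shift
  I1: { [P → . b P X], [P → . n n], [X → P . P X], [X → P . P] }  — shift
  I2: { [X' → X .] }  — accept
  I3: { [P → . b P X], [P → . n n], [P → b . P X] }  — shift
  I4: { [P → n . n] }  — shift
  I5: { [P → n n .] }  — reduce
  I6: { [P → . b P X], [P → . n n], [P → b P . X], [X → . P P X], [X → . P P] }  — shift
  I7: { [P → b P X .] }  — reduce
  I8: { [P → . b P X], [P → . n n], [X → . P P X], [X → . P P], [X → P P . X], [X → P P .] }  — shift, reduce
  I9: { [X → P P X .] }  — reduce

I8 contains reduce item [X → P P .] and shift items [P → . b P X], [P → . n n] — shift-reduce conflict.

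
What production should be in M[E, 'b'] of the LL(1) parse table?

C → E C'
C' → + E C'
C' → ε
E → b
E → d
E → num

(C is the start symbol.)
E → b

To find M[E, 'b'], we find productions for E where 'b' is in the predict set (PREDICT(N → α) = (FIRST(α) \ {ε}) ∪ (FOLLOW(N) if α ⇒* ε)).

E → b: PREDICT = { 'b' }
  'b' is in predict set, so this production goes in M[E, 'b']
E → d: PREDICT = { 'd' }
E → num: PREDICT = { 'num' }

M[E, 'b'] = E → b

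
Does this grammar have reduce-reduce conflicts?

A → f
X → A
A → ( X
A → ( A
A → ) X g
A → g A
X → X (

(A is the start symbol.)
Augment with A' → A and build the canonical LR(0) collection (I0 = CLOSURE({[A' → . A]}), then GOTO on every symbol after a dot until no new states appear). It has 13 states:
  I0: { [A → . ( A], [A → . ( X], [A → . ) X g], [A → . f], [A → . g A], [A' → . A] }  — shift
  I1: { [A → ( . A], [A → ( . X], [A → . ( A], [A → . ( X], [A → . ) X g], [A → . f], [A → . g A], [X → . A], [X → . X (] }  — shift
  I2: { [A → ) . X g], [A → . ( A], [A → . ( X], [A → . ) X g], [A → . f], [A → . g A], [X → . A], [X → . X (] }  — shift
  I3: { [A' → A .] }  — accept
  I4: { [A → f .] }  — reduce
  I5: { [A → . ( A], [A → . ( X], [A → . ) X g], [A → . f], [A → . g A], [A → g . A] }  — shift
  I6: { [A → g A .] }  — reduce
  I7: { [X → A .] }  — reduce
  I8: { [A → ) X . g], [X → X . (] }  — shift
  I9: { [X → X ( .] }  — reduce
  I10: { [A → ) X g .] }  — reduce
  I11: { [A → ( A .], [X → A .] }  — 2 reduces
  I12: { [A → ( X .], [X → X . (] }  — shift, reduce

I11 contains complete items [A → ( A .], [X → A .] — reduce-reduce conflict.

Answer: Yes — I11: [A → ( A .] vs [X → A .]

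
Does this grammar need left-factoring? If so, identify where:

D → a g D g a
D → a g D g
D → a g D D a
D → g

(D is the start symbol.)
Yes, D has productions with common prefix 'a g D'

Left-factoring is needed when two productions for the same non-terminal
share a common prefix on the right-hand side.

Productions for D:
  D → a g D g a
  D → a g D g
  D → a g D D a
  D → g

Found common prefix 'a g D' in productions for D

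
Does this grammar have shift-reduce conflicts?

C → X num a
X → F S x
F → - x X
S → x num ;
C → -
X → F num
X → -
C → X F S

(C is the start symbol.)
A shift-reduce conflict occurs when an LR(0) state has both:
  - a complete (reduce) item [A → α .] (dot at the end), and
  - a shift item [B → β . c γ] (dot before a terminal).

Augment with C' → C and build the canonical LR(0) collection (I0 = CLOSURE({[C' → . C]}), then GOTO on every symbol after a dot until no new states appear). It has 19 states:
  I0: { [C → . -], [C → . X F S], [C → . X num a], [C' → . C], [F → . - x X], [X → . -], [X → . F S x], [X → . F num] }  — shift
  I1: { [C → - .], [F → - . x X], [X → - .] }  — shift, 2 reduces
  I2: { [C' → C .] }  — accept
  I3: { [S → . x num ;], [X → F . S x], [X → F . num] }  — shift
  I4: { [C → X . F S], [C → X . num a], [F → . - x X] }  — shift
  I5: { [F → - . x X] }  — shift
  I6: { [C → X F . S], [S → . x num ;] }  — shift
  I7: { [C → X num . a] }  — shift
  I8: { [C → X num a .] }  — reduce
  I9: { [C → X F S .] }  — reduce
  I10: { [S → x . num ;] }  — shift
  I11: { [S → x num . ;] }  — shift
  I12: { [S → x num ; .] }  — reduce
  I13: { [F → - x . X], [F → . - x X], [X → . -], [X → . F S x], [X → . F num] }  — shift
  I14: { [F → - . x X], [X → - .] }  — shift, reduce
  I15: { [F → - x X .] }  — reduce
  I16: { [X → F S . x] }  — shift
  I17: { [X → F num .] }  — reduce
  I18: { [X → F S x .] }  — reduce

I1 contains reduce items [C → - .], [X → - .] and shift item [F → - . x X] — shift-reduce conflict.
I14 contains reduce item [X → - .] and shift item [F → - . x X] — shift-reduce conflict.

Answer: Yes — I1: [C → - .] vs [F → - . x X]; I14: [X → - .] vs [F → - . x X]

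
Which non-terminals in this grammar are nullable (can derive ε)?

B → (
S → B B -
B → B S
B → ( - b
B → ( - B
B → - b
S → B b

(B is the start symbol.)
None

A non-terminal is nullable if it can derive ε (the empty string): either it has an ε-production, or it has a production whose right-hand side consists entirely of nullable non-terminals.

There are no ε-productions, so no non-terminal can derive ε.
No non-terminals are nullable.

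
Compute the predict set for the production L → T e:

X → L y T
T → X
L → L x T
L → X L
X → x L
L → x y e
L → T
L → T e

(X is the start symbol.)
{ 'x' }

PREDICT(L → T e) = (FIRST(RHS) \ {ε}) ∪ (FOLLOW(L) if ε ∈ FIRST(RHS), i.e. RHS ⇒* ε)
FIRST(T) = { 'x' }
FIRST(T e) = { 'x' }
ε ∉ FIRST(T e), so FOLLOW(L) is not added.
PREDICT(L → T e) = { 'x' }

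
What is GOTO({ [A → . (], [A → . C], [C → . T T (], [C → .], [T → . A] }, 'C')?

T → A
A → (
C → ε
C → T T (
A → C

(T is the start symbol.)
{ [A → C .] }

GOTO(I, 'C') = CLOSURE({ [A → αX.β] : [A → α.Xβ] ∈ I, X = 'C' })

Items with dot before 'C', with the dot advanced:
  [A → . C] → [A → C .]
Closure adds nothing (no advanced item has the dot before a non-terminal).

GOTO = { [A → C .] }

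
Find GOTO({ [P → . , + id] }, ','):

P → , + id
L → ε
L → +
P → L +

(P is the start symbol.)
{ [P → , . + id] }

GOTO(I, ',') = CLOSURE({ [A → αX.β] : [A → α.Xβ] ∈ I, X = ',' })

Items with dot before ',', with the dot advanced:
  [P → . , + id] → [P → , . + id]
Closure adds nothing (no advanced item has the dot before a non-terminal).

GOTO = { [P → , . + id] }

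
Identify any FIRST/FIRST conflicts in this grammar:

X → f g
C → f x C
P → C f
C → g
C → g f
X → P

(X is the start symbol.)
FIRST sets of the non-terminals at (or reachable through a nullable prefix from) the front of some alternative:
  FIRST(P) = { 'f', 'g' }

Productions for X:
  X → f g: FIRST = { 'f' }
  X → P: FIRST = { 'f', 'g' }
Productions for C:
  C → f x C: FIRST = { 'f' }
  C → g: FIRST = { 'g' }
  C → g f: FIRST = { 'g' }
P has only one production, so no FIRST/FIRST conflict is possible there.

Conflict for X: X → f g and X → P
  Overlap: { 'f' }
Conflict for C: C → g and C → g f
  Overlap: { 'g' }

Answer: Yes. X → f g / X → P on { 'f' }; C → g / C → g f on { 'g' }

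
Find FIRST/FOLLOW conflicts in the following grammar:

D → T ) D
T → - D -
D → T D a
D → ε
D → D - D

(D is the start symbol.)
Yes. D → T ')' D with FOLLOW(D) on { '-' }; D → T D a with FOLLOW(D) on { '-' }; D → D '-' D with FOLLOW(D) on { '-' }

A FIRST/FOLLOW conflict occurs when a non-terminal N has a nullable alternative N → β (β ⇒* ε) and another alternative N → α with FIRST(α) ∩ FOLLOW(N) ≠ ∅: on such a lookahead the parser cannot decide between expanding α and letting N vanish via β.

Nullable non-terminals: D.
FIRST sets used below: FIRST(T) = { '-' }, FIRST(D) = { '-', ε }

D: nullable alternative(s) D → ε; FOLLOW(D) = { $, '-', 'a' }
  D → T ) D: FIRST \ {ε} = { '-' } — overlaps FOLLOW(D) on { '-' }: CONFLICT
  D → T D a: FIRST \ {ε} = { '-' } — overlaps FOLLOW(D) on { '-' }: CONFLICT
  D → ε: FIRST \ {ε} = { } — this is the only nullable alternative, skip
  D → D - D: FIRST \ {ε} = { '-' } — overlaps FOLLOW(D) on { '-' }: CONFLICT

T has no nullable alternative, so no FIRST/FOLLOW check is needed there.

So the grammar has 3 FIRST/FOLLOW conflicts (marked CONFLICT above).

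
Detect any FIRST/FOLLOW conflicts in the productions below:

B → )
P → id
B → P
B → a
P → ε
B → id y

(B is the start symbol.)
Nullable non-terminals: B, P.
FIRST sets used below: FIRST(P) = { 'id', ε }

B: nullable alternative(s) B → P; FOLLOW(B) = { $ }
  B → ): FIRST \ {ε} = { ')' } — disjoint from FOLLOW(B)
  B → P: FIRST \ {ε} = { 'id' } — this is the only nullable alternative, skip
  B → a: FIRST \ {ε} = { 'a' } — disjoint from FOLLOW(B)
  B → id y: FIRST \ {ε} = { 'id' } — disjoint from FOLLOW(B)

P: nullable alternative(s) P → ε; FOLLOW(P) = { $ }
  P → id: FIRST \ {ε} = { 'id' } — disjoint from FOLLOW(P)
  P → ε: FIRST \ {ε} = { } — this is the only nullable alternative, skip

No FIRST/FOLLOW conflicts found.

Answer: No FIRST/FOLLOW conflicts.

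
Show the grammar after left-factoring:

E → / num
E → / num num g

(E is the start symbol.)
Left-factoring transforms A → αβ₁ | αβ₂ into A → αA' and A' → β₁ | β₂
(α is the longest common prefix among the alternatives). Repeat until
no nonterminal has two alternatives with a common prefix.

Round 1: E has alternatives sharing prefix '/ num'. Introduce E': E → / num E'
  Add: E' → ε
  Add: E' → num g

No remaining common prefixes — done.

Resulting grammar:
E → / num E'
E' → ε
E' → num g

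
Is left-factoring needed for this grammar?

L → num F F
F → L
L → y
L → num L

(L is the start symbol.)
Yes, L has productions with common prefix 'num'

Left-factoring is needed when two productions for the same non-terminal
share a common prefix on the right-hand side.

Productions for L:
  L → num F F
  L → y
  L → num L

Found common prefix 'num' in productions for L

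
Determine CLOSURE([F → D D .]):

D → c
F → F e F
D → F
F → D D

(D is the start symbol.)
{ [F → D D .] }

To compute CLOSURE, for each item [A → α.Bβ] where B is a non-terminal, add [B → .γ] for all productions B → γ; repeat for the newly added items until nothing changes.

Start with: [F → D D .]
The dot is at the end, so nothing is added.

CLOSURE = { [F → D D .] }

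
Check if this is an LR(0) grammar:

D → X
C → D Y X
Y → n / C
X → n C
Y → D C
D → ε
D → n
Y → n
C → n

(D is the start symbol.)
A grammar is LR(0) if no state in the canonical LR(0) collection has:
  - both a shift item (dot before a terminal) and a complete item (shift-reduce conflict), or
  - two or more complete items (reduce-reduce conflict; the accept item [D' → D .] counts as a complete item here).

Augment with D' → D and build the canonical LR(0) collection (I0 = CLOSURE({[D' → . D]}), then GOTO on every symbol after a dot until no new states appear). It has 15 states:
  I0: { [D → . X], [D → . n], [D → .], [D' → . D], [X → . n C] }  — shift, reduce
  I1: { [D' → D .] }  — accept
  I2: { [D → X .] }  — reduce
  I3: { [C → . D Y X], [C → . n], [D → . X], [D → . n], [D → .], [D → n .], [X → . n C], [X → n . C] }  — shift, 2 reduces
  I4: { [X → n C .] }  — reduce
  I5: { [C → D . Y X], [D → . X], [D → . n], [D → .], [X → . n C], [Y → . D C], [Y → . n / C], [Y → . n] }  — shift, reduce
  I6: { [C → . D Y X], [C → . n], [C → n .], [D → . X], [D → . n], [D → .], [D → n .], [X → . n C], [X → n . C] }  — shift, 3 reduces
  I7: { [C → . D Y X], [C → . n], [D → . X], [D → . n], [D → .], [X → . n C], [Y → D . C] }  — shift, reduce
  I8: { [C → D Y . X], [X → . n C] }  — shift
  I9: { [C → . D Y X], [C → . n], [D → . X], [D → . n], [D → .], [D → n .], [X → . n C], [X → n . C], [Y → n . / C], [Y → n .] }  — shift, 3 reduces
  I10: { [C → . D Y X], [C → . n], [D → . X], [D → . n], [D → .], [X → . n C], [Y → n / . C] }  — shift, reduce
  I11: { [Y → n / C .] }  — reduce
  I12: { [C → D Y X .] }  — reduce
  I13: { [C → . D Y X], [C → . n], [D → . X], [D → . n], [D → .], [X → . n C], [X → n . C] }  — shift, reduce
  I14: { [Y → D C .] }  — reduce

Conflict in state I0:
  Shift-reduce conflict between [D → .] and [D → . n]
So the grammar is NOT LR(0).

Answer: No. Shift-reduce conflict between [D → .] and [D → . n]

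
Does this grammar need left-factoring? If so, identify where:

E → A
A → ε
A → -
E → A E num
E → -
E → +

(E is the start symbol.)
Yes, E has productions with common prefix 'A'

Left-factoring is needed when two productions for the same non-terminal
share a common prefix on the right-hand side.

Productions for E:
  E → A
  E → A E num
  E → -
  E → +
Productions for A:
  A → ε
  A → -

Found common prefix 'A' in productions for E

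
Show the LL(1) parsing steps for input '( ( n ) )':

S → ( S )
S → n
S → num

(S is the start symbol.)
Stack is shown with the top on the left.

Stack      Input        Action
------------------------------
S $        ( ( n ) ) $  output S → ( S )
( S ) $    ( ( n ) ) $  match '('
S ) $      ( n ) ) $    output S → ( S )
( S ) ) $  ( n ) ) $    match '('
S ) ) $    n ) ) $      output S → n
n ) ) $    n ) ) $      match 'n'
) ) $      ) ) $        match ')'
) $        ) $          match ')'
$          $            accept

The string is accepted.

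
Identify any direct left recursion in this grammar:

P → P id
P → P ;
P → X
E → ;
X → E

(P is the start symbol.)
Direct left recursion occurs when N → N α for some non-terminal N (the right-hand side begins with the left-hand side itself).

P → P id: LEFT RECURSIVE (starts with P)
P → P ;: LEFT RECURSIVE (starts with P)
P → X: starts with X
E → ;: starts with ';'
X → E: starts with E

The grammar has direct left recursion on: P.

Answer: Yes, P is left-recursive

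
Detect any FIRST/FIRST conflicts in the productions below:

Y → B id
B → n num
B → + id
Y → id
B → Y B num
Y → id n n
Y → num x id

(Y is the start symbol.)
A FIRST/FIRST conflict occurs when two productions N → α and N → β for the same non-terminal have FIRST(α) ∩ FIRST(β) ≠ ∅ (with ε ∈ FIRST of a nullable right-hand side, so two nullable alternatives also conflict).

FIRST sets of the non-terminals at (or reachable through a nullable prefix from) the front of some alternative:
  FIRST(B) = { '+', 'id', 'n', 'num' }
  FIRST(Y) = { '+', 'id', 'n', 'num' }

Productions for Y:
  Y → B id: FIRST = { '+', 'id', 'n', 'num' }
  Y → id: FIRST = { 'id' }
  Y → id n n: FIRST = { 'id' }
  Y → num x id: FIRST = { 'num' }
Productions for B:
  B → n num: FIRST = { 'n' }
  B → + id: FIRST = { '+' }
  B → Y B num: FIRST = { '+', 'id', 'n', 'num' }

Conflict for Y: Y → B id and Y → id
  Overlap: { 'id' }
Conflict for Y: Y → B id and Y → id n n
  Overlap: { 'id' }
Conflict for Y: Y → B id and Y → num x id
  Overlap: { 'num' }
Conflict for Y: Y → id and Y → id n n
  Overlap: { 'id' }
Conflict for B: B → n num and B → Y B num
  Overlap: { 'n' }
Conflict for B: B → + id and B → Y B num
  Overlap: { '+' }

Answer: Yes. Y → B id / Y → id on { 'id' }; Y → B id / Y → id n n on { 'id' }; Y → B id / Y → num x id on { 'num' }; Y → id / Y → id n n on { 'id' }; B → n num / B → Y B num on { 'n' }; B → '+' id / B → Y B num on { '+' }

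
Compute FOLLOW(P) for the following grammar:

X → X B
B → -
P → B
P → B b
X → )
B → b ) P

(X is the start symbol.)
{ $, '-', 'b' }

To compute FOLLOW(P), find every occurrence of P on a right-hand side N → α P β: add FIRST(β) \ {ε}, and if β is empty or nullable also add FOLLOW(N). Iterate to a fixed point.

In B → b ) P: P is at the end, add FOLLOW(B)

The FOLLOW sets referred to above (computed the same way, to a fixed point):
  FOLLOW(B) = { $, '-', 'b' }

Taking the union: FOLLOW(P) = { $, '-', 'b' }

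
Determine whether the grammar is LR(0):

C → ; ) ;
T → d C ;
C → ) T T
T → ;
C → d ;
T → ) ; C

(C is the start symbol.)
Yes, the grammar is LR(0)

Augment with C' → C and build the canonical LR(0) collection (I0 = CLOSURE({[C' → . C]}), then GOTO on every symbol after a dot until no new states appear). It has 17 states:
  I0: { [C → . ) T T], [C → . ; ) ;], [C → . d ;], [C' → . C] }  — shift
  I1: { [C → ) . T T], [T → . ) ; C], [T → . ;], [T → . d C ;] }  — shift
  I2: { [C → ; . ) ;] }  — shift
  I3: { [C' → C .] }  — accept
  I4: { [C → d . ;] }  — shift
  I5: { [C → d ; .] }  — reduce
  I6: { [C → ; ) . ;] }  — shift
  I7: { [C → ; ) ; .] }  — reduce
  I8: { [T → ) . ; C] }  — shift
  I9: { [T → ; .] }  — reduce
  I10: { [C → ) T . T], [T → . ) ; C], [T → . ;], [T → . d C ;] }  — shift
  I11: { [C → . ) T T], [C → . ; ) ;], [C → . d ;], [T → d . C ;] }  — shift
  I12: { [T → d C . ;] }  — shift
  I13: { [T → d C ; .] }  — reduce
  I14: { [C → ) T T .] }  — reduce
  I15: { [C → . ) T T], [C → . ; ) ;], [C → . d ;], [T → ) ; . C] }  — shift
  I16: { [T → ) ; C .] }  — reduce

Every state is either a pure shift/goto state or contains exactly one complete item and nothing to shift — no conflicts. The grammar is LR(0).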